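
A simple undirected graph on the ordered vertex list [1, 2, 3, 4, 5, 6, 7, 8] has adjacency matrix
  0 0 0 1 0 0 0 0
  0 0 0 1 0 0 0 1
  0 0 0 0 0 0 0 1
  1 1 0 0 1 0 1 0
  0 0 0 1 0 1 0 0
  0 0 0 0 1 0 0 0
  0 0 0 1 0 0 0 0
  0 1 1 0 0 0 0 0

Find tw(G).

A width-1 tree decomposition is:
Bags: B1 = {4, 5}  B2 = {1, 4}  B3 = {2, 4}  B4 = {2, 8}  B5 = {4, 7}  B6 = {5, 6}  B7 = {3, 8}
Tree: B1–B2, B2–B3, B3–B4, B3–B5, B1–B6, B4–B7
The largest bag has 2 vertices, giving width 1; this decomposition certifies tw(G) ≤ 1. Any graph with an edge has treewidth ≥ 1, and G has the edge 4–5. Therefore the treewidth is 1.

1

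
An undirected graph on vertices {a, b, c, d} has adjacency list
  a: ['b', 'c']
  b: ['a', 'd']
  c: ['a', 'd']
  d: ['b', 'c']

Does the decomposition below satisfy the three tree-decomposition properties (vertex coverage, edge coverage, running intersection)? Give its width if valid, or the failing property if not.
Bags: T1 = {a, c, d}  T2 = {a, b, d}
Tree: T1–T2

Yes; width 2.

Checking the three conditions: (i) the bags cover all of {a, b, c, d}; (ii) for each edge, some bag contains both endpoints; (iii) the bags containing any fixed vertex form a subtree. All hold, so the decomposition is valid with width 3 − 1 = 2.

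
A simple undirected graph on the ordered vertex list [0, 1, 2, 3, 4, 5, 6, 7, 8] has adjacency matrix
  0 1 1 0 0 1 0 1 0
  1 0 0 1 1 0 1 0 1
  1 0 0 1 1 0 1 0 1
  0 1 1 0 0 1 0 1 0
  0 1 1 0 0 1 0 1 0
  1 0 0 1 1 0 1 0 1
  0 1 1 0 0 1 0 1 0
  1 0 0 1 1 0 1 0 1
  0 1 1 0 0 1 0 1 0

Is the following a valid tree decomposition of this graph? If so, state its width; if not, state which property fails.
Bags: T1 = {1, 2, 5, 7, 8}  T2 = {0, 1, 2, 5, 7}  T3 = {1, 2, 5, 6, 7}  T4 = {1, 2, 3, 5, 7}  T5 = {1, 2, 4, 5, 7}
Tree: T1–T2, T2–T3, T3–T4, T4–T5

Yes; width 4.

Every vertex of G appears in some bag (union = {0, 1, 2, 3, 4, 5, 6, 7, 8}); every edge is covered by a bag; and for each vertex v the set of bags containing v is connected in the bag tree. The decomposition is therefore valid. The largest bag has 5 vertices, so the width is 4.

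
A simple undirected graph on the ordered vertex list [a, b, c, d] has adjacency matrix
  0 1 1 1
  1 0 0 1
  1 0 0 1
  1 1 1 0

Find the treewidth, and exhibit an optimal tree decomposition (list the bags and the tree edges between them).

Treewidth 2.
Bags: B1 = {a, b, d}  B2 = {a, c, d}
Tree: B1–B2

The largest bag has 3 vertices, giving width 2; this decomposition certifies tw(G) ≤ 2. For the lower bound, the 3 vertices {a, c, d} are pairwise adjacent, and any tree decomposition puts a clique entirely inside one bag — forcing width ≥ 2. Hence tw(G) = 2 exactly.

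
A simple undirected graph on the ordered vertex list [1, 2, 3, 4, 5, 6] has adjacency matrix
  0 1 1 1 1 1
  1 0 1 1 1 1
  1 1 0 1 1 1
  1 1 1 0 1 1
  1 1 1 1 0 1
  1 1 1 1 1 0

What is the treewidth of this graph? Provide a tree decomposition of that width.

With just one bag of size 6, the width is 6 − 1 = 5, so tw(G) ≤ 5. On the other hand G contains the 6-clique {1, 2, 3, 4, 5, 6}. A clique must lie in a single bag of any decomposition, so no decomposition can have width below 5. Therefore the treewidth is 5.

Treewidth 5.
One such decomposition:
Bags: B1 = {1, 2, 3, 4, 5, 6}
Tree: (single bag)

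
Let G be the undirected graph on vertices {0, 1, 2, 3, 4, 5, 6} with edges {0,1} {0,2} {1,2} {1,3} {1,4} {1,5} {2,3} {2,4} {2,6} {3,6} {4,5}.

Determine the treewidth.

2

A width-2 tree decomposition is:
Bags: B1 = {1, 2, 4}  B2 = {1, 4, 5}  B3 = {1, 2, 3}  B4 = {2, 3, 6}  B5 = {0, 1, 2}
Tree: B1–B2, B1–B3, B3–B4, B1–B5
Every bag has size at most 3, so the width is 3 − 1 = 2 and tw(G) ≤ 2. Conversely, {0, 1, 2} is a clique of size 3, and the vertices of any clique must share a bag in every tree decomposition; so some bag has ≥ 3 vertices and tw(G) ≥ 2. Hence tw(G) = 2 exactly.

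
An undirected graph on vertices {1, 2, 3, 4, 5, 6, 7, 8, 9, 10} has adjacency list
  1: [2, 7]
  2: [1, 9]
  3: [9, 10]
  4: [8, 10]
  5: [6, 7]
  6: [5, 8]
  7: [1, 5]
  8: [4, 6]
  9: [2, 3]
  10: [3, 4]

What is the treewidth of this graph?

2

A width-2 tree decomposition is:
Bags: B1 = {4, 6, 8}  B2 = {4, 6, 10}  B3 = {3, 6, 10}  B4 = {3, 6, 9}  B5 = {2, 6, 9}  B6 = {1, 2, 6}  B7 = {1, 6, 7}  B8 = {5, 6, 7}
Tree: B1–B2, B2–B3, B3–B4, B4–B5, B5–B6, B6–B7, B7–B8
Each bag holds 3 vertices, so the decomposition has width 2, which upper-bounds the treewidth. The edges 6–8–4–10–3–9–2–1–7–5–6 form a cycle, so G is not a tree and its treewidth is at least 2. Hence tw(G) = 2 exactly.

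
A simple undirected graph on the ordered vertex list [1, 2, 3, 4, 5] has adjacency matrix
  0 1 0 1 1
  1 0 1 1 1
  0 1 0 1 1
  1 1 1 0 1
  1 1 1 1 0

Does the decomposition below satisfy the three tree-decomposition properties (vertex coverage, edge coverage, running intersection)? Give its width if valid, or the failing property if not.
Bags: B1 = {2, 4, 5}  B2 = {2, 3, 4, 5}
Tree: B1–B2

A tree decomposition must satisfy three properties: every vertex lies in some bag; for every edge, both endpoints lie together in some bag; and for every vertex, the bags containing it form a connected subtree. Here vertex 1 appears in no bag, so the decomposition is invalid.

No — vertex 1 appears in no bag.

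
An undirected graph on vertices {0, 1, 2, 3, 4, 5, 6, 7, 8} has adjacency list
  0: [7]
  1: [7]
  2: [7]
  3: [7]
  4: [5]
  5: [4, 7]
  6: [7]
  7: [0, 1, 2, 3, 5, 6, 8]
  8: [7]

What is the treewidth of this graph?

1

A width-1 tree decomposition is:
Bags: B1 = {5, 7}  B2 = {6, 7}  B3 = {7, 8}  B4 = {3, 7}  B5 = {1, 7}  B6 = {4, 5}  B7 = {2, 7}  B8 = {0, 7}
Tree: B1–B2, B1–B3, B1–B4, B3–B5, B1–B6, B1–B7, B7–B8
Each bag holds 2 vertices, so the decomposition has width 1, which upper-bounds the treewidth. G has an edge, so its treewidth is at least 1. Hence tw(G) = 1 exactly.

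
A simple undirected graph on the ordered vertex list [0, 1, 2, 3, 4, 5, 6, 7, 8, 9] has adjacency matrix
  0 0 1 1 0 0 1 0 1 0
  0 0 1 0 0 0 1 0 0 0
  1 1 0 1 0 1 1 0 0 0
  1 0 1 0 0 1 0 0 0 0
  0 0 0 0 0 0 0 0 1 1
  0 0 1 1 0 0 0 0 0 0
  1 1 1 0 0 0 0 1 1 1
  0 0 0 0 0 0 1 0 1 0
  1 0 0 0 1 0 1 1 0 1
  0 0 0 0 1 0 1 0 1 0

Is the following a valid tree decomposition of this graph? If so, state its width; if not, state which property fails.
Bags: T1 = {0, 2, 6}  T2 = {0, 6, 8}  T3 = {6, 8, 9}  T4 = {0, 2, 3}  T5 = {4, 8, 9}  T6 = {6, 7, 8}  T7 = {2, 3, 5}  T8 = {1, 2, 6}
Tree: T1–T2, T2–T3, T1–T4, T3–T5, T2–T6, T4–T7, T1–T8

Vertex coverage: the bags together contain {0, 1, 2, 3, 4, 5, 6, 7, 8, 9}, the full vertex set. Edge coverage: each edge of G has both endpoints in at least one bag. Running intersection: for every vertex, the bags containing it form a connected subtree. All three properties hold, so this is a valid tree decomposition of width max|bag| − 1 = 2, and hence tw(G) ≤ 2.

Yes; width 2.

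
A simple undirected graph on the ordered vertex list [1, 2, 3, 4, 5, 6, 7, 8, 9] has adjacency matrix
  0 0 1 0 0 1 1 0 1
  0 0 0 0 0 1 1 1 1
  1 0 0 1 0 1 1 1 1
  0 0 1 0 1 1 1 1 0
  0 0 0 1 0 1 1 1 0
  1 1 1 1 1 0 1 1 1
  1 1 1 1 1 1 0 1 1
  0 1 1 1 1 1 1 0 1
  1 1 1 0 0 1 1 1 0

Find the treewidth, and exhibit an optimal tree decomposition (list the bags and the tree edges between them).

Treewidth 4.
One optimal decomposition is:
Bags: B1 = {3, 4, 6, 7, 8}  B2 = {3, 6, 7, 8, 9}  B3 = {2, 6, 7, 8, 9}  B4 = {1, 3, 6, 7, 9}  B5 = {4, 5, 6, 7, 8}
Tree: B1–B2, B2–B3, B2–B4, B1–B5

Each bag holds 5 vertices, so the decomposition has width 4, which upper-bounds the treewidth. On the other hand G contains the 5-clique {2, 6, 7, 8, 9}. A clique must lie in a single bag of any decomposition, so no decomposition can have width below 4. Hence tw(G) = 4 exactly.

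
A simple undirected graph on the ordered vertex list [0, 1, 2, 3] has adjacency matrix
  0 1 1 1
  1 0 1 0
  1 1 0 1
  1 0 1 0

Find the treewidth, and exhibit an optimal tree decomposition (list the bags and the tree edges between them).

Treewidth 2.
One such decomposition:
Bags: B1 = {0, 2, 3}  B2 = {0, 1, 2}
Tree: B1–B2

Every bag has size at most 3, so the width is 3 − 1 = 2 and tw(G) ≤ 2. Conversely, {0, 1, 2} is a clique of size 3, and the vertices of any clique must share a bag in every tree decomposition; so some bag has ≥ 3 vertices and tw(G) ≥ 2. Combining the bounds, tw(G) = 2.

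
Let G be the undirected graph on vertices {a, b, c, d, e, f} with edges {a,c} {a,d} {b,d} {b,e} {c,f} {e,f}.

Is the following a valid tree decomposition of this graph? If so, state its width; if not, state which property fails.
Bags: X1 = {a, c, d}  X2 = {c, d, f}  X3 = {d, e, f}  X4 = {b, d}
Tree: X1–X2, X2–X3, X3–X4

No — edge (e,b) lies in no bag.

A tree decomposition must satisfy three properties: every vertex lies in some bag; for every edge, both endpoints lie together in some bag; and for every vertex, the bags containing it form a connected subtree. Here edge (e,b) lies in no bag, so the decomposition is invalid.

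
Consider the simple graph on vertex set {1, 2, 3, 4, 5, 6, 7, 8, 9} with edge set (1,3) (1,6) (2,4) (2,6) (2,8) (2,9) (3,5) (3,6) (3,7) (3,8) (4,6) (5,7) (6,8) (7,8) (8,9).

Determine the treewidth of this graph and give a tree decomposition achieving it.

Each bag holds 3 vertices, so the decomposition has width 2, which upper-bounds the treewidth. On the other hand G contains the 3-clique {2, 8, 9}. A clique must lie in a single bag of any decomposition, so no decomposition can have width below 2. Combining the bounds, tw(G) = 2.

Treewidth 2.
One such decomposition:
Bags: B1 = {3, 6, 8}  B2 = {2, 6, 8}  B3 = {2, 4, 6}  B4 = {1, 3, 6}  B5 = {2, 8, 9}  B6 = {3, 7, 8}  B7 = {3, 5, 7}
Tree: B1–B2, B2–B3, B1–B4, B2–B5, B1–B6, B6–B7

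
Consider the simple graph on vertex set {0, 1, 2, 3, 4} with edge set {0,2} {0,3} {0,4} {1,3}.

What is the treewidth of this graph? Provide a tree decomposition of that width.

Each bag holds 2 vertices, so the decomposition has width 1, which upper-bounds the treewidth. G has an edge, so its treewidth is at least 1. Combining the bounds, tw(G) = 1.

Treewidth 1.
One such decomposition:
Bags: B1 = {0, 2}  B2 = {0, 3}  B3 = {1, 3}  B4 = {0, 4}
Tree: B1–B2, B2–B3, B2–B4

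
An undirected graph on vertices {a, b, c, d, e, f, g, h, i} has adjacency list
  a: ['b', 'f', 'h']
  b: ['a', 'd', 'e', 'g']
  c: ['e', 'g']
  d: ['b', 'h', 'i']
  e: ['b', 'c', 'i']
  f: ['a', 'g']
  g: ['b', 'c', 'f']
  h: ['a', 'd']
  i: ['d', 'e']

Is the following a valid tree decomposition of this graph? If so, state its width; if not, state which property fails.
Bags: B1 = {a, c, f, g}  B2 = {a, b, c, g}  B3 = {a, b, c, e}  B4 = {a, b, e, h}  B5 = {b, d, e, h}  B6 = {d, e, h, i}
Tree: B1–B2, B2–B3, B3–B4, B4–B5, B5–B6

Yes; width 3.

Checking the three conditions: (i) the bags cover all of {a, b, c, d, e, f, g, h, i}; (ii) for each edge, some bag contains both endpoints; (iii) the bags containing any fixed vertex form a subtree. All hold, so the decomposition is valid with width 4 − 1 = 3.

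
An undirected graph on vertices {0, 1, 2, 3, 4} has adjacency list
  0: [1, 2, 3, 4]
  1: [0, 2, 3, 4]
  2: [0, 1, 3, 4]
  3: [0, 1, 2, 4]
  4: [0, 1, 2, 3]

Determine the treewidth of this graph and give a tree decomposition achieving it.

A single bag containing all 5 vertices is trivially a valid decomposition of width 4. Conversely, {0, 1, 2, 3, 4} is a clique of size 5, and the vertices of any clique must share a bag in every tree decomposition; so some bag has ≥ 5 vertices and tw(G) ≥ 4. The upper and lower bounds meet at 4, so that is the treewidth.

Treewidth 4.
One such decomposition:
Bags: B1 = {0, 1, 2, 3, 4}
Tree: (single bag)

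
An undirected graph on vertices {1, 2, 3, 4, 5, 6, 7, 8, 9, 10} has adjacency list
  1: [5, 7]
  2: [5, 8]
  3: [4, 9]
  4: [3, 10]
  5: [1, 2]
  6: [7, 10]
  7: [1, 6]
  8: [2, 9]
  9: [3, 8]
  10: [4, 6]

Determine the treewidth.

2

A width-2 tree decomposition is:
Bags: B1 = {3, 8, 9}  B2 = {3, 4, 8}  B3 = {4, 8, 10}  B4 = {6, 8, 10}  B5 = {6, 7, 8}  B6 = {1, 7, 8}  B7 = {1, 5, 8}  B8 = {2, 5, 8}
Tree: B1–B2, B2–B3, B3–B4, B4–B5, B5–B6, B6–B7, B7–B8
The largest bag has 3 vertices, giving width 2; this decomposition certifies tw(G) ≤ 2. For the lower bound, G contains the cycle 8–9–3–4–10–6–7–1–5–2–8, so G is not a forest; only forests have treewidth ≤ 1, hence tw(G) ≥ 2. Therefore the treewidth is 2.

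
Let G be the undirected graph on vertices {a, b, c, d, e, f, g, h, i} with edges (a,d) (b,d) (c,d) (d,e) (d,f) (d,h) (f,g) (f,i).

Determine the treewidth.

1

A width-1 tree decomposition is:
Bags: B1 = {b, d}  B2 = {d, f}  B3 = {f, g}  B4 = {a, d}  B5 = {f, i}  B6 = {c, d}  B7 = {d, h}  B8 = {d, e}
Tree: B1–B2, B2–B3, B2–B4, B3–B5, B1–B6, B1–B7, B7–B8
The largest bag has 2 vertices, giving width 1; this decomposition certifies tw(G) ≤ 1. Since G has at least one edge (e.g. d–b), it is not an edgeless graph, so tw(G) ≥ 1. Therefore the treewidth is 1.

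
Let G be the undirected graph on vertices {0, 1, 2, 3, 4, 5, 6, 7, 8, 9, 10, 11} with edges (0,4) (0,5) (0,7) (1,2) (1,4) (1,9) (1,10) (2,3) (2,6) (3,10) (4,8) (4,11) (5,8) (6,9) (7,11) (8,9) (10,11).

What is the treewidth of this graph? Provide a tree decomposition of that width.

Treewidth 3.
One optimal decomposition is:
Bags: B1 = {0, 5, 7, 11}  B2 = {0, 4, 5, 11}  B3 = {4, 5, 8, 11}  B4 = {4, 8, 10, 11}  B5 = {1, 4, 8, 10}  B6 = {1, 8, 9, 10}  B7 = {1, 3, 9, 10}  B8 = {1, 2, 3, 9}  B9 = {2, 3, 6, 9}
Tree: B1–B2, B2–B3, B3–B4, B4–B5, B5–B6, B6–B7, B7–B8, B8–B9

Each bag holds 4 vertices, so the decomposition has width 3, which upper-bounds the treewidth. For the lower bound: the 4 vertex sets {0,5,7}, {11}, {4}, {1,8,9,10} are disjoint, each induces a connected subgraph, and every pair is joined by at least one edge of G. Contracting each set to a single vertex therefore yields K_{4} as a minor, and since treewidth is minor-monotone, tw(G) ≥ tw(K_{4}) = 3. Combining the bounds, tw(G) = 3.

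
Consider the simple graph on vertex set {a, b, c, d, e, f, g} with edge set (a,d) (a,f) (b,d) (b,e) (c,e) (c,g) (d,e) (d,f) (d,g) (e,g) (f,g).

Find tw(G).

2

A width-2 tree decomposition is:
Bags: B1 = {d, e, g}  B2 = {d, f, g}  B3 = {c, e, g}  B4 = {b, d, e}  B5 = {a, d, f}
Tree: B1–B2, B1–B3, B1–B4, B2–B5
Every bag has size at most 3, so the width is 3 − 1 = 2 and tw(G) ≤ 2. On the other hand G contains the 3-clique {d, e, g}. A clique must lie in a single bag of any decomposition, so no decomposition can have width below 2. The upper and lower bounds meet at 2, so that is the treewidth.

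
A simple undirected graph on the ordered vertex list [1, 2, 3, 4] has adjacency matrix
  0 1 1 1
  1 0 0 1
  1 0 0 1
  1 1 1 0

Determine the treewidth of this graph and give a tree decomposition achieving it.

Every bag has size at most 3, so the width is 3 − 1 = 2 and tw(G) ≤ 2. Conversely, {1, 2, 4} is a clique of size 3, and the vertices of any clique must share a bag in every tree decomposition; so some bag has ≥ 3 vertices and tw(G) ≥ 2. The upper and lower bounds meet at 2, so that is the treewidth.

Treewidth 2.
One optimal decomposition is:
Bags: B1 = {1, 2, 4}  B2 = {1, 3, 4}
Tree: B1–B2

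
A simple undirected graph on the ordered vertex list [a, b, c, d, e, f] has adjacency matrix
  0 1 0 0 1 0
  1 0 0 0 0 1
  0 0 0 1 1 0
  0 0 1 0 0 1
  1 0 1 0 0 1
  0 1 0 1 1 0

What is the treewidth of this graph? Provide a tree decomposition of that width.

Every bag has size at most 3, so the width is 3 − 1 = 2 and tw(G) ≤ 2. For the lower bound, G contains the cycle b–a–e–f–b, so G is not a forest; only forests have treewidth ≤ 1, hence tw(G) ≥ 2. Combining the bounds, tw(G) = 2.

Treewidth 2.
Bags: B1 = {a, b, f}  B2 = {a, e, f}  B3 = {d, e, f}  B4 = {c, d, e}
Tree: B1–B2, B2–B3, B3–B4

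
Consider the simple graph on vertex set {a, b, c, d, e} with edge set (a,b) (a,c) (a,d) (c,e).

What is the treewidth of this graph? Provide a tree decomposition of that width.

Treewidth 1.
Bags: B1 = {a, b}  B2 = {a, c}  B3 = {c, e}  B4 = {a, d}
Tree: B1–B2, B2–B3, B1–B4

Every bag has size at most 2, so the width is 2 − 1 = 1 and tw(G) ≤ 1. Since G has at least one edge (e.g. b–a), it is not an edgeless graph, so tw(G) ≥ 1. The upper and lower bounds meet at 1, so that is the treewidth.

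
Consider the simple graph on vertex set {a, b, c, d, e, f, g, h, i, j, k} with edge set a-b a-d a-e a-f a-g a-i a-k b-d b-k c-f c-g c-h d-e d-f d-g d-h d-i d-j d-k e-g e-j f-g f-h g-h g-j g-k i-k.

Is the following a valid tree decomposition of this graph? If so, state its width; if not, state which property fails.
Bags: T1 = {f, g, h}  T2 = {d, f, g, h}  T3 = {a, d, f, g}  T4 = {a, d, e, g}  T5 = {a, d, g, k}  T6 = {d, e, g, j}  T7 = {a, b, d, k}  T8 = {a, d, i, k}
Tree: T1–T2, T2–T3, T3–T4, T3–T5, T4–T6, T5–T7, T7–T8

No — vertex c appears in no bag.

A tree decomposition must satisfy three properties: every vertex lies in some bag; for every edge, both endpoints lie together in some bag; and for every vertex, the bags containing it form a connected subtree. Here vertex c appears in no bag, so the decomposition is invalid.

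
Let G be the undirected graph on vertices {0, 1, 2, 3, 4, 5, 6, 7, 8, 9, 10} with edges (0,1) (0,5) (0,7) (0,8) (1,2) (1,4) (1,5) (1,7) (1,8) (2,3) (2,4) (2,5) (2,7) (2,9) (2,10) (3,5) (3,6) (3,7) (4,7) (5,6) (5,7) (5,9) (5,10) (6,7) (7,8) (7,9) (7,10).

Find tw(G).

3

A width-3 tree decomposition is:
Bags: B1 = {1, 2, 5, 7}  B2 = {2, 5, 7, 9}  B3 = {2, 3, 5, 7}  B4 = {2, 5, 7, 10}  B5 = {0, 1, 5, 7}  B6 = {0, 1, 7, 8}  B7 = {3, 5, 6, 7}  B8 = {1, 2, 4, 7}
Tree: B1–B2, B1–B3, B1–B4, B1–B5, B5–B6, B3–B7, B1–B8
The largest bag has 4 vertices, giving width 3; this decomposition certifies tw(G) ≤ 3. For the lower bound, the 4 vertices {0, 1, 7, 8} are pairwise adjacent, and any tree decomposition puts a clique entirely inside one bag — forcing width ≥ 3. Hence tw(G) = 3 exactly.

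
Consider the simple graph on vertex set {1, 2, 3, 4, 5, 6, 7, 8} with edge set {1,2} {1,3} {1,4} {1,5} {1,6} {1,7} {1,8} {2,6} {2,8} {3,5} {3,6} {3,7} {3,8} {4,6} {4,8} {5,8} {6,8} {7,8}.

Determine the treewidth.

A width-3 tree decomposition is:
Bags: B1 = {1, 3, 6, 8}  B2 = {1, 4, 6, 8}  B3 = {1, 2, 6, 8}  B4 = {1, 3, 7, 8}  B5 = {1, 3, 5, 8}
Tree: B1–B2, B2–B3, B1–B4, B1–B5
Each bag holds 4 vertices, so the decomposition has width 3, which upper-bounds the treewidth. On the other hand G contains the 4-clique {1, 2, 6, 8}. A clique must lie in a single bag of any decomposition, so no decomposition can have width below 3. Combining the bounds, tw(G) = 3.

3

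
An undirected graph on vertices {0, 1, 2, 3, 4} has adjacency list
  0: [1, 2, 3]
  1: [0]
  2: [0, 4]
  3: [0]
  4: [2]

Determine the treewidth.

1

A width-1 tree decomposition is:
Bags: B1 = {0, 3}  B2 = {0, 1}  B3 = {0, 2}  B4 = {2, 4}
Tree: B1–B2, B2–B3, B3–B4
Each bag holds 2 vertices, so the decomposition has width 1, which upper-bounds the treewidth. Any graph with an edge has treewidth ≥ 1, and G has the edge 3–0. Combining the bounds, tw(G) = 1.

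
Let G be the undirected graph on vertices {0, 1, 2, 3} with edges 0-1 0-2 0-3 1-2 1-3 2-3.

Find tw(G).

A width-3 tree decomposition is:
Bags: B1 = {0, 1, 2, 3}
Tree: (single bag)
A single bag containing all 4 vertices is trivially a valid decomposition of width 3. Conversely, {0, 1, 2, 3} is a clique of size 4, and the vertices of any clique must share a bag in every tree decomposition; so some bag has ≥ 4 vertices and tw(G) ≥ 3. The upper and lower bounds meet at 3, so that is the treewidth.

3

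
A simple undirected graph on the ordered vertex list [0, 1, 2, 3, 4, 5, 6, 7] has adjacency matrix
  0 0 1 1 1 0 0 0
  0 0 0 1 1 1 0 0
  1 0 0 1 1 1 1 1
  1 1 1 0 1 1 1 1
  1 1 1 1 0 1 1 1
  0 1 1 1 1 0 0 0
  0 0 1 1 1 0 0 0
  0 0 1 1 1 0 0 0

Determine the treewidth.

A width-3 tree decomposition is:
Bags: B1 = {2, 3, 4, 6}  B2 = {2, 3, 4, 5}  B3 = {0, 2, 3, 4}  B4 = {1, 3, 4, 5}  B5 = {2, 3, 4, 7}
Tree: B1–B2, B2–B3, B2–B4, B2–B5
The largest bag has 4 vertices, giving width 3; this decomposition certifies tw(G) ≤ 3. For the lower bound, the 4 vertices {1, 3, 4, 5} are pairwise adjacent, and any tree decomposition puts a clique entirely inside one bag — forcing width ≥ 3. Therefore the treewidth is 3.

3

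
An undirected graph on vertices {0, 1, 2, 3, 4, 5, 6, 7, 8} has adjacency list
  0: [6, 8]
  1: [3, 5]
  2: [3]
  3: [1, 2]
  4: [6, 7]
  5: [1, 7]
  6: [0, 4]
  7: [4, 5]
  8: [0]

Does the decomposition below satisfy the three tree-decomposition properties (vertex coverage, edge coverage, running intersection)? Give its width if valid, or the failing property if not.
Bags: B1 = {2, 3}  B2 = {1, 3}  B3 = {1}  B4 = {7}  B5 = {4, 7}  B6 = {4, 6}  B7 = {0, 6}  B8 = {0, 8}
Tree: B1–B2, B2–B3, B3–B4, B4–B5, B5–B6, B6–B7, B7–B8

No — vertex 5 appears in no bag.

A tree decomposition must satisfy three properties: every vertex lies in some bag; for every edge, both endpoints lie together in some bag; and for every vertex, the bags containing it form a connected subtree. Here vertex 5 appears in no bag, so the decomposition is invalid.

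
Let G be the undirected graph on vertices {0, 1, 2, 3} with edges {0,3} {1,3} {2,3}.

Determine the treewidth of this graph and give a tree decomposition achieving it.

Treewidth 1.
One such decomposition:
Bags: B1 = {0, 3}  B2 = {1, 3}  B3 = {2, 3}
Tree: B1–B2, B2–B3

The largest bag has 2 vertices, giving width 1; this decomposition certifies tw(G) ≤ 1. Any graph with an edge has treewidth ≥ 1, and G has the edge 0–3. Combining the bounds, tw(G) = 1.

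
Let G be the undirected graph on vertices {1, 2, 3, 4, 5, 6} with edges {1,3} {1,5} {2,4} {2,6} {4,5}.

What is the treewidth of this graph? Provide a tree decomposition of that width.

Each bag holds 2 vertices, so the decomposition has width 1, which upper-bounds the treewidth. G has an edge, so its treewidth is at least 1. Hence tw(G) = 1 exactly.

Treewidth 1.
Bags: B1 = {2, 6}  B2 = {2, 4}  B3 = {4, 5}  B4 = {1, 5}  B5 = {1, 3}
Tree: B1–B2, B2–B3, B3–B4, B4–B5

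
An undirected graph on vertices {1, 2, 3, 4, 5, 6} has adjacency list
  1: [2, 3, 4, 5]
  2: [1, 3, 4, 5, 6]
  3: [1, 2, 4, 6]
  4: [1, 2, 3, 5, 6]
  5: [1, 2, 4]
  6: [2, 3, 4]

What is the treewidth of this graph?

A width-3 tree decomposition is:
Bags: B1 = {2, 3, 4, 6}  B2 = {1, 2, 3, 4}  B3 = {1, 2, 4, 5}
Tree: B1–B2, B2–B3
The largest bag has 4 vertices, giving width 3; this decomposition certifies tw(G) ≤ 3. On the other hand G contains the 4-clique {1, 2, 3, 4}. A clique must lie in a single bag of any decomposition, so no decomposition can have width below 3. Therefore the treewidth is 3.

3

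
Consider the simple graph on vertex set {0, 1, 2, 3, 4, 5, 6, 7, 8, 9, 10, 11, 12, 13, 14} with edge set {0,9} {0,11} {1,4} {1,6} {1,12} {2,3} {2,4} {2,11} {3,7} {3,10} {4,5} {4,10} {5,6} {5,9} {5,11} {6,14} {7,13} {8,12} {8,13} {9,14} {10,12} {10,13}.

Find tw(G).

3

A width-3 tree decomposition is:
Bags: B1 = {0, 9, 11, 14}  B2 = {5, 9, 11, 14}  B3 = {5, 6, 11, 14}  B4 = {2, 5, 6, 11}  B5 = {2, 4, 5, 6}  B6 = {1, 2, 4, 6}  B7 = {1, 2, 3, 4}  B8 = {1, 3, 4, 10}  B9 = {1, 3, 10, 12}  B10 = {3, 7, 10, 12}  B11 = {7, 10, 12, 13}  B12 = {7, 8, 12, 13}
Tree: B1–B2, B2–B3, B3–B4, B4–B5, B5–B6, B6–B7, B7–B8, B8–B9, B9–B10, B10–B11, B11–B12
The largest bag has 4 vertices, giving width 3; this decomposition certifies tw(G) ≤ 3. For the lower bound: the 4 vertex sets {0,9,14}, {11}, {5}, {1,2,4,6} are disjoint, each induces a connected subgraph, and every pair is joined by at least one edge of G. Contracting each set to a single vertex therefore yields K_{4} as a minor, and since treewidth is minor-monotone, tw(G) ≥ tw(K_{4}) = 3. Combining the bounds, tw(G) = 3.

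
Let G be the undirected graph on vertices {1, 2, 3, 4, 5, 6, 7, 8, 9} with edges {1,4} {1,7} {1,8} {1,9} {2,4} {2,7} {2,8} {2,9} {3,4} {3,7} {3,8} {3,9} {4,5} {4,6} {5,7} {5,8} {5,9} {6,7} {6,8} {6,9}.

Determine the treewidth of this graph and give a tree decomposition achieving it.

Treewidth 4.
Bags: B1 = {4, 5, 7, 8, 9}  B2 = {2, 4, 7, 8, 9}  B3 = {3, 4, 7, 8, 9}  B4 = {1, 4, 7, 8, 9}  B5 = {4, 6, 7, 8, 9}
Tree: B1–B2, B2–B3, B3–B4, B4–B5

The largest bag has 5 vertices, giving width 4; this decomposition certifies tw(G) ≤ 4. For the lower bound: the 5 vertex sets {5,8}, {2,7}, {3,4}, {9}, {1} are disjoint, each induces a connected subgraph, and every pair is joined by at least one edge of G. Contracting each set to a single vertex therefore yields K_{5} as a minor, and since treewidth is minor-monotone, tw(G) ≥ tw(K_{5}) = 4. The upper and lower bounds meet at 4, so that is the treewidth.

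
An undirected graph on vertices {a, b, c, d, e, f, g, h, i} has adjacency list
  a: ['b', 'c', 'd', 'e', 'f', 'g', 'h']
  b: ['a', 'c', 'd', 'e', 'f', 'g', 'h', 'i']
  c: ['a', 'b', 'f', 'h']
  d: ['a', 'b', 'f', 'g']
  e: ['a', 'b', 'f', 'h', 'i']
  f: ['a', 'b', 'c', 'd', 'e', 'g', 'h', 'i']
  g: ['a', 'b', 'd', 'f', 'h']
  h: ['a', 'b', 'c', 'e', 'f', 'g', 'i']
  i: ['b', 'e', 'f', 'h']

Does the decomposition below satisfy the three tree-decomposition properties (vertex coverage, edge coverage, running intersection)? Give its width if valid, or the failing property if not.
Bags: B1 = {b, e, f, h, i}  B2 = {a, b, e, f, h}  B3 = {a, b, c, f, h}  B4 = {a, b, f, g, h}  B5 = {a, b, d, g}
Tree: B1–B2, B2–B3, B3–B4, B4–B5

A tree decomposition must satisfy three properties: every vertex lies in some bag; for every edge, both endpoints lie together in some bag; and for every vertex, the bags containing it form a connected subtree. Here edge (f,d) lies in no bag, so the decomposition is invalid.

No — edge (f,d) lies in no bag.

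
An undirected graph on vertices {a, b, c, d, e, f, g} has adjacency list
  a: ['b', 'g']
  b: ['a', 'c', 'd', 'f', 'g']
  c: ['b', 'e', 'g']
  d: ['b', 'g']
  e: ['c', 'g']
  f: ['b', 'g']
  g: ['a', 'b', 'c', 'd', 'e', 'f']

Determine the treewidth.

A width-2 tree decomposition is:
Bags: B1 = {a, b, g}  B2 = {b, d, g}  B3 = {b, f, g}  B4 = {b, c, g}  B5 = {c, e, g}
Tree: B1–B2, B1–B3, B2–B4, B4–B5
The largest bag has 3 vertices, giving width 2; this decomposition certifies tw(G) ≤ 2. Conversely, {c, e, g} is a clique of size 3, and the vertices of any clique must share a bag in every tree decomposition; so some bag has ≥ 3 vertices and tw(G) ≥ 2. Therefore the treewidth is 2.

2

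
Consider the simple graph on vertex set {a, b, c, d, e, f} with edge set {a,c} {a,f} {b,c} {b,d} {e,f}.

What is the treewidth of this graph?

A width-1 tree decomposition is:
Bags: B1 = {e, f}  B2 = {a, f}  B3 = {a, c}  B4 = {b, c}  B5 = {b, d}
Tree: B1–B2, B2–B3, B3–B4, B4–B5
Each bag holds 2 vertices, so the decomposition has width 1, which upper-bounds the treewidth. G has an edge, so its treewidth is at least 1. Combining the bounds, tw(G) = 1.

1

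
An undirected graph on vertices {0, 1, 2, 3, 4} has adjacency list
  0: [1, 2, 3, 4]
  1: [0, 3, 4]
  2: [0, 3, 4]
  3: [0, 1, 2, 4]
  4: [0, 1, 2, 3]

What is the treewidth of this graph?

3

A width-3 tree decomposition is:
Bags: B1 = {0, 1, 3, 4}  B2 = {0, 2, 3, 4}
Tree: B1–B2
The largest bag has 4 vertices, giving width 3; this decomposition certifies tw(G) ≤ 3. Conversely, {0, 1, 3, 4} is a clique of size 4, and the vertices of any clique must share a bag in every tree decomposition; so some bag has ≥ 4 vertices and tw(G) ≥ 3. Hence tw(G) = 3 exactly.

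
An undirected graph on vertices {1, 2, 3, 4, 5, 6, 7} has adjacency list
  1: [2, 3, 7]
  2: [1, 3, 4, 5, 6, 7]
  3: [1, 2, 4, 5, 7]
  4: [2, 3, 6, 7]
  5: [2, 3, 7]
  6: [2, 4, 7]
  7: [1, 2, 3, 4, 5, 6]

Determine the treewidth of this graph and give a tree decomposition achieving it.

Each bag holds 4 vertices, so the decomposition has width 3, which upper-bounds the treewidth. On the other hand G contains the 4-clique {1, 2, 3, 7}. A clique must lie in a single bag of any decomposition, so no decomposition can have width below 3. The upper and lower bounds meet at 3, so that is the treewidth.

Treewidth 3.
One such decomposition:
Bags: B1 = {1, 2, 3, 7}  B2 = {2, 3, 4, 7}  B3 = {2, 3, 5, 7}  B4 = {2, 4, 6, 7}
Tree: B1–B2, B2–B3, B2–B4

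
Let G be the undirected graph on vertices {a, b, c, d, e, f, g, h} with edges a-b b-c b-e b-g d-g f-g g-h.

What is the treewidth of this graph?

1

A width-1 tree decomposition is:
Bags: B1 = {a, b}  B2 = {b, g}  B3 = {g, h}  B4 = {f, g}  B5 = {b, e}  B6 = {d, g}  B7 = {b, c}
Tree: B1–B2, B2–B3, B2–B4, B2–B5, B2–B6, B1–B7
Every bag has size at most 2, so the width is 2 − 1 = 1 and tw(G) ≤ 1. G has an edge, so its treewidth is at least 1. Therefore the treewidth is 1.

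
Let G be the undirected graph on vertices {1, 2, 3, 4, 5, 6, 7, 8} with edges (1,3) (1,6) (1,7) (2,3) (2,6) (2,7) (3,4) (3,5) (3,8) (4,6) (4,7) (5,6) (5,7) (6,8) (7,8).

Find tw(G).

3

A width-3 tree decomposition is:
Bags: B1 = {3, 6, 7, 8}  B2 = {1, 3, 6, 7}  B3 = {3, 5, 6, 7}  B4 = {3, 4, 6, 7}  B5 = {2, 3, 6, 7}
Tree: B1–B2, B2–B3, B3–B4, B4–B5
The largest bag has 4 vertices, giving width 3; this decomposition certifies tw(G) ≤ 3. For the lower bound: the 4 vertex sets {3,8}, {1,6}, {7}, {5} are disjoint, each induces a connected subgraph, and every pair is joined by at least one edge of G. Contracting each set to a single vertex therefore yields K_{4} as a minor, and since treewidth is minor-monotone, tw(G) ≥ tw(K_{4}) = 3. Combining the bounds, tw(G) = 3.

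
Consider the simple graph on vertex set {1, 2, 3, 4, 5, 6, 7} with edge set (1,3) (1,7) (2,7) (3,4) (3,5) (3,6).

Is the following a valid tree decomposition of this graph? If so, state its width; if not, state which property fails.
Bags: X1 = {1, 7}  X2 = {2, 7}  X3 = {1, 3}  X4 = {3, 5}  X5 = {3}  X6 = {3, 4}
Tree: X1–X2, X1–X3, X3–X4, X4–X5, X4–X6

No — vertex 6 appears in no bag.

A tree decomposition must satisfy three properties: every vertex lies in some bag; for every edge, both endpoints lie together in some bag; and for every vertex, the bags containing it form a connected subtree. Here vertex 6 appears in no bag, so the decomposition is invalid.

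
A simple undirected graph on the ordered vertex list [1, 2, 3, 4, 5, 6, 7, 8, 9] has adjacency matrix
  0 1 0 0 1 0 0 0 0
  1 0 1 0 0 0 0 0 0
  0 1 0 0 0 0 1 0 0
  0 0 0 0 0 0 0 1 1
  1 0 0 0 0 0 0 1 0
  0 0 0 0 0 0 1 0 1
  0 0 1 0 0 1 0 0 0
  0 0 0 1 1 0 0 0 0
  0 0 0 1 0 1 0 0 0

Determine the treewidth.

2

A width-2 tree decomposition is:
Bags: B1 = {2, 3, 7}  B2 = {1, 2, 7}  B3 = {1, 5, 7}  B4 = {5, 7, 8}  B5 = {4, 7, 8}  B6 = {4, 7, 9}  B7 = {6, 7, 9}
Tree: B1–B2, B2–B3, B3–B4, B4–B5, B5–B6, B6–B7
Each bag holds 3 vertices, so the decomposition has width 2, which upper-bounds the treewidth. Since 7–3–2–1–5–8–4–9–6–7 is a cycle in G, G is not acyclic. Forests are exactly the graphs of treewidth ≤ 1, so tw(G) ≥ 2. Combining the bounds, tw(G) = 2.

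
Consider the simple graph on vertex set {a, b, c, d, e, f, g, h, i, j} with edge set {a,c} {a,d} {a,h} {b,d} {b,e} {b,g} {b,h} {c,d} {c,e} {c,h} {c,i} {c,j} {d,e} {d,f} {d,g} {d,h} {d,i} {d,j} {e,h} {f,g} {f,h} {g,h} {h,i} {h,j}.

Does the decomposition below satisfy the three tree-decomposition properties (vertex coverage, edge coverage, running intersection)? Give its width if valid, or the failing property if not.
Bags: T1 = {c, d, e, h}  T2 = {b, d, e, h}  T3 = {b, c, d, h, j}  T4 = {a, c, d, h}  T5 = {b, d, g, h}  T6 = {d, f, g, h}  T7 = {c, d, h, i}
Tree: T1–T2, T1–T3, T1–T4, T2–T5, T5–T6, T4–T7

No — bags containing vertex b are not connected in the tree.

A tree decomposition must satisfy three properties: every vertex lies in some bag; for every edge, both endpoints lie together in some bag; and for every vertex, the bags containing it form a connected subtree. Here bags containing vertex b are not connected in the tree, so the decomposition is invalid.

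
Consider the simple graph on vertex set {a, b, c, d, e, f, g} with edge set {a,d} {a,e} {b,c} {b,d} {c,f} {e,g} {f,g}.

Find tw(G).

2

A width-2 tree decomposition is:
Bags: B1 = {a, b, d}  B2 = {a, b, c}  B3 = {a, c, f}  B4 = {a, f, g}  B5 = {a, e, g}
Tree: B1–B2, B2–B3, B3–B4, B4–B5
The largest bag has 3 vertices, giving width 2; this decomposition certifies tw(G) ≤ 2. The edges a–d–b–c–f–g–e–a form a cycle, so G is not a tree and its treewidth is at least 2. Hence tw(G) = 2 exactly.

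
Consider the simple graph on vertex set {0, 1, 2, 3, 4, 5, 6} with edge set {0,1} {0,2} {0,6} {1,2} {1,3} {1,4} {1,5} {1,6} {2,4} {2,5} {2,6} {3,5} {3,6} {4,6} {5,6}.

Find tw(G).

A width-3 tree decomposition is:
Bags: B1 = {1, 2, 5, 6}  B2 = {1, 3, 5, 6}  B3 = {1, 2, 4, 6}  B4 = {0, 1, 2, 6}
Tree: B1–B2, B1–B3, B1–B4
Every bag has size at most 4, so the width is 4 − 1 = 3 and tw(G) ≤ 3. On the other hand G contains the 4-clique {0, 1, 2, 6}. A clique must lie in a single bag of any decomposition, so no decomposition can have width below 3. Combining the bounds, tw(G) = 3.

3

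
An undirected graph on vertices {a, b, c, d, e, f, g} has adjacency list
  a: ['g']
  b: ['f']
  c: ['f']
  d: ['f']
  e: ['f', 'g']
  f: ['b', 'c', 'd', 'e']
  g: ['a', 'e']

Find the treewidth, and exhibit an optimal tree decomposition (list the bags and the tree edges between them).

Each bag holds 2 vertices, so the decomposition has width 1, which upper-bounds the treewidth. G has an edge, so its treewidth is at least 1. Hence tw(G) = 1 exactly.

Treewidth 1.
Bags: B1 = {e, g}  B2 = {e, f}  B3 = {a, g}  B4 = {b, f}  B5 = {d, f}  B6 = {c, f}
Tree: B1–B2, B1–B3, B2–B4, B2–B5, B4–B6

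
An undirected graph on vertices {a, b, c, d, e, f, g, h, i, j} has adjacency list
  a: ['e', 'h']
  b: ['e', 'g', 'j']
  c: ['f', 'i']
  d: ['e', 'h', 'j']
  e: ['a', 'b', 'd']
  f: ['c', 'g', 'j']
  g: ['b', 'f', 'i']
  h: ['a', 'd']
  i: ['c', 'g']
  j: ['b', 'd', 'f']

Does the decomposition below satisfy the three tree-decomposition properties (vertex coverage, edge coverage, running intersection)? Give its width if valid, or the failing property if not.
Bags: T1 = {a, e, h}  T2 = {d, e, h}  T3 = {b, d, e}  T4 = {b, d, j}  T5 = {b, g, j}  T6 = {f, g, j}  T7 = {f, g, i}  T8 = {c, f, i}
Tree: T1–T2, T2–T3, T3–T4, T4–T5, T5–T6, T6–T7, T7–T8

Yes; width 2.

Checking the three conditions: (i) the bags cover all of {a, b, c, d, e, f, g, h, i, j}; (ii) for each edge, some bag contains both endpoints; (iii) the bags containing any fixed vertex form a subtree. All hold, so the decomposition is valid with width 3 − 1 = 2.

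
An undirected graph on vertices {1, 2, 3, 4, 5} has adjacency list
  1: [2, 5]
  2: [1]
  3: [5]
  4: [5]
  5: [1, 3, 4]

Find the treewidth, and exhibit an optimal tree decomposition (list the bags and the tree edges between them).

Treewidth 1.
One optimal decomposition is:
Bags: B1 = {1, 5}  B2 = {1, 2}  B3 = {3, 5}  B4 = {4, 5}
Tree: B1–B2, B1–B3, B3–B4

The largest bag has 2 vertices, giving width 1; this decomposition certifies tw(G) ≤ 1. G has an edge, so its treewidth is at least 1. Therefore the treewidth is 1.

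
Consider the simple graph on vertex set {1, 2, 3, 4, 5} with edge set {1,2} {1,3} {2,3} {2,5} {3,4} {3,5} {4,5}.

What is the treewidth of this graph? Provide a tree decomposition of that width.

Every bag has size at most 3, so the width is 3 − 1 = 2 and tw(G) ≤ 2. Conversely, {1, 2, 3} is a clique of size 3, and the vertices of any clique must share a bag in every tree decomposition; so some bag has ≥ 3 vertices and tw(G) ≥ 2. Combining the bounds, tw(G) = 2.

Treewidth 2.
One such decomposition:
Bags: B1 = {2, 3, 5}  B2 = {3, 4, 5}  B3 = {1, 2, 3}
Tree: B1–B2, B1–B3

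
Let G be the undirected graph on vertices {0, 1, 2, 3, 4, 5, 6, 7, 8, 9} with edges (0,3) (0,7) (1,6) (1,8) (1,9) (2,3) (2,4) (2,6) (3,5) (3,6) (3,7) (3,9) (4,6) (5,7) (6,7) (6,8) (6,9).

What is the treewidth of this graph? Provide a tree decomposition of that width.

Treewidth 2.
Bags: B1 = {2, 3, 6}  B2 = {2, 4, 6}  B3 = {3, 6, 9}  B4 = {3, 6, 7}  B5 = {1, 6, 9}  B6 = {1, 6, 8}  B7 = {0, 3, 7}  B8 = {3, 5, 7}
Tree: B1–B2, B1–B3, B3–B4, B3–B5, B5–B6, B4–B7, B7–B8

Every bag has size at most 3, so the width is 3 − 1 = 2 and tw(G) ≤ 2. On the other hand G contains the 3-clique {0, 3, 7}. A clique must lie in a single bag of any decomposition, so no decomposition can have width below 2. The upper and lower bounds meet at 2, so that is the treewidth.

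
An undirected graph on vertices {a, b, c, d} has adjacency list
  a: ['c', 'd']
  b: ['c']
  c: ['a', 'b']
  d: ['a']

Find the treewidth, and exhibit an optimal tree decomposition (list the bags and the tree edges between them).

Treewidth 1.
One optimal decomposition is:
Bags: B1 = {b, c}  B2 = {a, c}  B3 = {a, d}
Tree: B1–B2, B2–B3

Each bag holds 2 vertices, so the decomposition has width 1, which upper-bounds the treewidth. Since G has at least one edge (e.g. b–c), it is not an edgeless graph, so tw(G) ≥ 1. Combining the bounds, tw(G) = 1.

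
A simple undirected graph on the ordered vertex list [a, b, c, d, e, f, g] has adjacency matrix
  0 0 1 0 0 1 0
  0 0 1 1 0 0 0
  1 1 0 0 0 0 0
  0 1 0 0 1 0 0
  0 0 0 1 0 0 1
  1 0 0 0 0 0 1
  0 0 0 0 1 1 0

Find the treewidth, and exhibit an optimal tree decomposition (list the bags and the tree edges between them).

The largest bag has 3 vertices, giving width 2; this decomposition certifies tw(G) ≤ 2. Since d–e–g–f–a–c–b–d is a cycle in G, G is not acyclic. Forests are exactly the graphs of treewidth ≤ 1, so tw(G) ≥ 2. Combining the bounds, tw(G) = 2.

Treewidth 2.
Bags: B1 = {d, e, g}  B2 = {d, f, g}  B3 = {a, d, f}  B4 = {a, c, d}  B5 = {b, c, d}
Tree: B1–B2, B2–B3, B3–B4, B4–B5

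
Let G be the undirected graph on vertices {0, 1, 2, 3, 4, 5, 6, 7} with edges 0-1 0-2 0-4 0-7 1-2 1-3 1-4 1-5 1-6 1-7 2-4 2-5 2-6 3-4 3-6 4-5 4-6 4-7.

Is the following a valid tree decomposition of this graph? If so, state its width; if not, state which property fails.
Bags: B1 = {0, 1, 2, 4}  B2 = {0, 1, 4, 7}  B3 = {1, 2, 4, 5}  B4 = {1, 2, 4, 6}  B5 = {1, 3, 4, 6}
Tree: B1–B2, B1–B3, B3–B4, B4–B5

Vertex coverage: the bags together contain {0, 1, 2, 3, 4, 5, 6, 7}, the full vertex set. Edge coverage: each edge of G has both endpoints in at least one bag. Running intersection: for every vertex, the bags containing it form a connected subtree. All three properties hold, so this is a valid tree decomposition of width max|bag| − 1 = 3, and hence tw(G) ≤ 3.

Yes; width 3.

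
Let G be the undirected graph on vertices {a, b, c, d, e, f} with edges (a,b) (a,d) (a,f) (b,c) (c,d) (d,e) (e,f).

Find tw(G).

2

A width-2 tree decomposition is:
Bags: B1 = {a, b, c}  B2 = {a, c, d}  B3 = {a, d, f}  B4 = {d, e, f}
Tree: B1–B2, B2–B3, B3–B4
Every bag has size at most 3, so the width is 3 − 1 = 2 and tw(G) ≤ 2. Since b–c–d–a–b is a cycle in G, G is not acyclic. Forests are exactly the graphs of treewidth ≤ 1, so tw(G) ≥ 2. The upper and lower bounds meet at 2, so that is the treewidth.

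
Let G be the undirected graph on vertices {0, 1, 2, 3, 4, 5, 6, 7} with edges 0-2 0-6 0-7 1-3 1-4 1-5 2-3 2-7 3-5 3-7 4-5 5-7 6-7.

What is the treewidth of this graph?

2

A width-2 tree decomposition is:
Bags: B1 = {2, 3, 7}  B2 = {3, 5, 7}  B3 = {1, 3, 5}  B4 = {0, 2, 7}  B5 = {1, 4, 5}  B6 = {0, 6, 7}
Tree: B1–B2, B2–B3, B1–B4, B3–B5, B4–B6
Each bag holds 3 vertices, so the decomposition has width 2, which upper-bounds the treewidth. Conversely, {1, 3, 5} is a clique of size 3, and the vertices of any clique must share a bag in every tree decomposition; so some bag has ≥ 3 vertices and tw(G) ≥ 2. Therefore the treewidth is 2.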